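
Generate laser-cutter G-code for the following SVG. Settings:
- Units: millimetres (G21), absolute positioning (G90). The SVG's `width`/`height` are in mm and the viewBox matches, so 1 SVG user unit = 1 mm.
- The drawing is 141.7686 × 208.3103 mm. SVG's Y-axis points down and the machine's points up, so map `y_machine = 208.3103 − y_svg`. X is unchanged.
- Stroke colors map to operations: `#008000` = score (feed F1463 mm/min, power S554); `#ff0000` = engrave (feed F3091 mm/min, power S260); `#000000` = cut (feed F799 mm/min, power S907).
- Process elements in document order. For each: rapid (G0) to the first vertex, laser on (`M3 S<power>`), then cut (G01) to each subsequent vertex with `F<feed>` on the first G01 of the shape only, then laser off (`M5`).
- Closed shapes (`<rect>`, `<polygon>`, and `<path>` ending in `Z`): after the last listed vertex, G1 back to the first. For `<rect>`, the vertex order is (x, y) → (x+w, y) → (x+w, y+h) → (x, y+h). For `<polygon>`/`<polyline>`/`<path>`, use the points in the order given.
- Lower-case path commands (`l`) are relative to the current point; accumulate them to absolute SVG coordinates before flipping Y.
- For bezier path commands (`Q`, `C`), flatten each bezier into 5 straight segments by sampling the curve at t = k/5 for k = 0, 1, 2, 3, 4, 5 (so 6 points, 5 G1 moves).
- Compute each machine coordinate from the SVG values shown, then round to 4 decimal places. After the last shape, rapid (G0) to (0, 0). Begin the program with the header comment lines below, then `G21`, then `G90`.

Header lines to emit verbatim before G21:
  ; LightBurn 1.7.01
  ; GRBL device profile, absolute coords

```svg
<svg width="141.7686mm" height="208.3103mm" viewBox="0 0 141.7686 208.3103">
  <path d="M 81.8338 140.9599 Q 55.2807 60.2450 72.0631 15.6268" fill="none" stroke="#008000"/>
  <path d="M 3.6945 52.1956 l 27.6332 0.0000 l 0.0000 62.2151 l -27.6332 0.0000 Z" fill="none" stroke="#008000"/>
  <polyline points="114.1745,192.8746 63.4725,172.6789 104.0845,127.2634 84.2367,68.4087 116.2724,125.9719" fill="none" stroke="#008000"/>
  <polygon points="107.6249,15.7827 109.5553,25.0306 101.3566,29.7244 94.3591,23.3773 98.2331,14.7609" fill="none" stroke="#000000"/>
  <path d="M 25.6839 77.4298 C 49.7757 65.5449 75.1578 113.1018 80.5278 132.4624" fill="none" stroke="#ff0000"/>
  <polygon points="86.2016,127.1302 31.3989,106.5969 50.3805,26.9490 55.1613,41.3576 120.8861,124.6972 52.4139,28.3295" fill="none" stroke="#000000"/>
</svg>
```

; LightBurn 1.7.01
; GRBL device profile, absolute coords
G21
G90
G0 X81.8338 Y67.3504
M3 S554
G01 X72.9460 Y98.1925 F1463
G01 X67.5250 Y126.1468
G01 X65.5709 Y151.2135
G01 X67.0836 Y173.3924
G01 X72.0631 Y192.6835
M5
G0 X3.6945 Y156.1147
M3 S554
G01 X31.3277 Y156.1147 F1463
G01 X31.3277 Y93.8996
G01 X3.6945 Y93.8996
G01 X3.6945 Y156.1147
M5
G0 X114.1745 Y15.4357
M3 S554
G01 X63.4725 Y35.6314 F1463
G01 X104.0845 Y81.0469
G01 X84.2367 Y139.9016
G01 X116.2724 Y82.3384
M5
G0 X107.6249 Y192.5276
M3 S907
G01 X109.5553 Y183.2797 F799
G01 X101.3566 Y178.5859
G01 X94.3591 Y184.9330
G01 X98.2331 Y193.5494
G01 X107.6249 Y192.5276
M5
G0 X25.6839 Y130.8805
M3 S260
G01 X40.1234 Y131.5795 F3091
G01 X53.8501 Y122.2192
G01 X65.8413 Y107.0060
G01 X75.0748 Y90.1467
G01 X80.5278 Y75.8479
M5
G0 X86.2016 Y81.1801
M3 S907
G01 X31.3989 Y101.7134 F799
G01 X50.3805 Y181.3613
G01 X55.1613 Y166.9527
G01 X120.8861 Y83.6131
G01 X52.4139 Y179.9808
G01 X86.2016 Y81.1801
M5
G0 X0.0000 Y0.0000

Since the viewBox matches the mm dimensions, user units are millimetres directly. The only transform is the Y-flip y_m = 208.3103 − y_svg.

Shape 1 is a quadratic bezier drawn with `<path>`. Its stroke #008000 means score at S554, F1463. After flipping Y the toolpath is (81.8338,67.3504) → (72.9460,98.1925) → (67.5250,126.1468) → (65.5709,151.2135) → (67.0836,173.3924) → (72.0631,192.6835).

Shape 2 is a rectangle drawn with `<path>`. Its stroke #008000 means score at S554, F1463. After flipping Y the toolpath is (3.6945,156.1147) → (31.3277,156.1147) → (31.3277,93.8996) → (3.6945,93.8996) → (3.6945,156.1147), returning to the start.

Shape 3 is a open polyline drawn with `<polyline>`. Its stroke #008000 means score at S554, F1463. After flipping Y the toolpath is (114.1745,15.4357) → (63.4725,35.6314) → (104.0845,81.0469) → (84.2367,139.9016) → (116.2724,82.3384).

Shape 4 is a regular polygon drawn with `<polygon>`. Its stroke #000000 means cut at S907, F799. After flipping Y the toolpath is (107.6249,192.5276) → (109.5553,183.2797) → (101.3566,178.5859) → (94.3591,184.9330) → (98.2331,193.5494) → (107.6249,192.5276), returning to the start.

Shape 5 is a cubic bezier drawn with `<path>`. Its stroke #ff0000 means engrave at S260, F3091. After flipping Y the toolpath is (25.6839,130.8805) → (40.1234,131.5795) → (53.8501,122.2192) → (65.8413,107.0060) → (75.0748,90.1467) → (80.5278,75.8479).

Shape 6 is a closed polygon drawn with `<polygon>`. Its stroke #000000 means cut at S907, F799. After flipping Y the toolpath is (86.2016,81.1801) → (31.3989,101.7134) → (50.3805,181.3613) → (55.1613,166.9527) → (120.8861,83.6131) → (52.4139,179.9808) → (86.2016,81.1801), returning to the start.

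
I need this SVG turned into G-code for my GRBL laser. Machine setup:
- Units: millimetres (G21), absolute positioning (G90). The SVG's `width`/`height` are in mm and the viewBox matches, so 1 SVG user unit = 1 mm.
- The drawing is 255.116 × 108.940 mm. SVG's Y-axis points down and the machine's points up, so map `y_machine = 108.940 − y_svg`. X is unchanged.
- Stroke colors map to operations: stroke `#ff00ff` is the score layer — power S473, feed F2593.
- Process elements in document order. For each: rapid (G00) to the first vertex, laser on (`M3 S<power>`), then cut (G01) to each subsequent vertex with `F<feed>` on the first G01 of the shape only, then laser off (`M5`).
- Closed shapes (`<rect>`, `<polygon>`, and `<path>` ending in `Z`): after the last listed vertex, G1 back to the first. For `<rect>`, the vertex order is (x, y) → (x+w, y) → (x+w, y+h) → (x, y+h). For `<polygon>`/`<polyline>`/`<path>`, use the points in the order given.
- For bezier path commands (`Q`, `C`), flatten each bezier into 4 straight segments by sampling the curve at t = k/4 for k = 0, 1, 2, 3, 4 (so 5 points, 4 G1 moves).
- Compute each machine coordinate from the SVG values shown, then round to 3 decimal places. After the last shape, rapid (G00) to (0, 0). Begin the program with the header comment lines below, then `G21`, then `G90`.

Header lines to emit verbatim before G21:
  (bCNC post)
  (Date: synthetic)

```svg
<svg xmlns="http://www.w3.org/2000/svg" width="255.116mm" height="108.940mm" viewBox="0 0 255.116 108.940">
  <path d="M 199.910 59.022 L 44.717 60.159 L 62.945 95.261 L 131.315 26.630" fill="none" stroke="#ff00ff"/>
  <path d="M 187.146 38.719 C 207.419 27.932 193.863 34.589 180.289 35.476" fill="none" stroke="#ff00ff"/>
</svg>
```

Since the viewBox matches the mm dimensions, user units are millimetres directly. The only transform is the Y-flip y_m = 108.940 − y_svg.

Shape 1 is a open polyline drawn with `<path>`. Its stroke #ff00ff means score at S473, F2593. After flipping Y the toolpath is (199.910,49.918) → (44.717,48.781) → (62.945,13.679) → (131.315,82.310).

Shape 2 is a cubic bezier drawn with `<path>`. Its stroke #ff00ff means score at S473, F2593. After flipping Y the toolpath is (187.146,70.221) → (196.536,75.403) → (196.410,76.220) → (189.938,74.848) → (180.289,73.464).

(bCNC post)
(Date: synthetic)
G21
G90
G00 X199.910 Y49.918
M3 S473
G01 X44.717 Y48.781 F2593
G01 X62.945 Y13.679
G01 X131.315 Y82.310
M5
G00 X187.146 Y70.221
M3 S473
G01 X196.536 Y75.403 F2593
G01 X196.410 Y76.220
G01 X189.938 Y74.848
G01 X180.289 Y73.464
M5
G00 X0.000 Y0.000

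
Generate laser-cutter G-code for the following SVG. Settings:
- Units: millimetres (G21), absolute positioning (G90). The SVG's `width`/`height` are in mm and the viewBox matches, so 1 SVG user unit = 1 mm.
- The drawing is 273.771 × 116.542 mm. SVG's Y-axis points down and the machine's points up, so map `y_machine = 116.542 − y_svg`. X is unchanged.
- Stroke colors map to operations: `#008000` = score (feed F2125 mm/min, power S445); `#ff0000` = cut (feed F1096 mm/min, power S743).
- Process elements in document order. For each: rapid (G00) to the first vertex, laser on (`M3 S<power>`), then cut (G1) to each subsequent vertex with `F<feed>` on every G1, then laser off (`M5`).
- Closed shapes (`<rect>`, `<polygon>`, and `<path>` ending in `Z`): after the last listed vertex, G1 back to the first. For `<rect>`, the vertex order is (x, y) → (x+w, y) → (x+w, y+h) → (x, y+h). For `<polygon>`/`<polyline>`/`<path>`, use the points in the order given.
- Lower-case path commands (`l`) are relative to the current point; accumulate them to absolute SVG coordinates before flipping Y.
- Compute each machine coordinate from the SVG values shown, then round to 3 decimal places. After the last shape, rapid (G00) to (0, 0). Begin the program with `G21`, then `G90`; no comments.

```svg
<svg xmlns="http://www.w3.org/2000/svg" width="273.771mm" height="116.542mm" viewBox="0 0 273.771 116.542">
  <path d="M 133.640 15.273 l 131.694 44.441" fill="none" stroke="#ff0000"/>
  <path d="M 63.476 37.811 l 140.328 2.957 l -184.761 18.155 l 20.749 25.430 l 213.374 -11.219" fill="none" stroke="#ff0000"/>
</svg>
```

G21
G90
G00 X133.640 Y101.269
M3 S743
G1 X265.334 Y56.828 F1096
M5
G00 X63.476 Y78.731
M3 S743
G1 X203.804 Y75.774 F1096
G1 X19.043 Y57.619 F1096
G1 X39.792 Y32.189 F1096
G1 X253.166 Y43.408 F1096
M5
G00 X0.000 Y0.000

1 u = 1 mm; y_m = 116.542 − y.

[1] `<path>` line segment, #ff0000→cut S743 F1096: (133.640,101.269) → (265.334,56.828)

[2] `<path>` open polyline, #ff0000→cut S743 F1096: (63.476,78.731) → (203.804,75.774) → (19.043,57.619) → (39.792,32.189) → (253.166,43.408)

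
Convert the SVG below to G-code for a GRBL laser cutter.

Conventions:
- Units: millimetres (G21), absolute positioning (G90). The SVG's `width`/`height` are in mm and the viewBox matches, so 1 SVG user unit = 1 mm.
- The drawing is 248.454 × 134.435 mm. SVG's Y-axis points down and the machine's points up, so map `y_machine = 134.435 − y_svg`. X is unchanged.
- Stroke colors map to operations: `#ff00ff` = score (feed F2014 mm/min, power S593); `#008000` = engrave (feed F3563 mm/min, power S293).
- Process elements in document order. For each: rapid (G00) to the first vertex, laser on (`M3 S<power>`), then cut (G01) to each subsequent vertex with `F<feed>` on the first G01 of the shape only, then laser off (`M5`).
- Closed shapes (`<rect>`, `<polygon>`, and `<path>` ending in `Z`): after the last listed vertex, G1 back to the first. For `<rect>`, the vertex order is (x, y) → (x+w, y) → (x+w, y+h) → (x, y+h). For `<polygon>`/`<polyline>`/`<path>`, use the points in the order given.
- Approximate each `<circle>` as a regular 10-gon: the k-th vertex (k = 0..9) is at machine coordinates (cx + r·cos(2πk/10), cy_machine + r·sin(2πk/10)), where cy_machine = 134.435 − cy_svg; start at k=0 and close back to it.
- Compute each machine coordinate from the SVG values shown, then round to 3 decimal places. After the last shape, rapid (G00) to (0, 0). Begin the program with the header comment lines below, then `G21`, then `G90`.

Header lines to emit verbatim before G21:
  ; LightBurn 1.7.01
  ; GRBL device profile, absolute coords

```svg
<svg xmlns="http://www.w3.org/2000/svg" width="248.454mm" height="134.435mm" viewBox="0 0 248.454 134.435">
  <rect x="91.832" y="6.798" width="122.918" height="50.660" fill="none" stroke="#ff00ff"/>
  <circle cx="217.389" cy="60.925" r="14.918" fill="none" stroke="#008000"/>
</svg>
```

; LightBurn 1.7.01
; GRBL device profile, absolute coords
G21
G90
G00 X91.832 Y127.637
M3 S593
G01 X214.750 Y127.637 F2014
G01 X214.750 Y76.977
G01 X91.832 Y76.977
G01 X91.832 Y127.637
M5
G00 X232.307 Y73.510
M3 S293
G01 X229.458 Y82.279 F3563
G01 X221.999 Y87.698
G01 X212.779 Y87.698
G01 X205.320 Y82.279
G01 X202.471 Y73.510
G01 X205.320 Y64.741
G01 X212.779 Y59.322
G01 X221.999 Y59.322
G01 X229.458 Y64.741
G01 X232.307 Y73.510
M5
G00 X0.000 Y0.000

1 u = 1 mm; y_m = 134.435 − y.

[1] `<rect>` rectangle, #ff00ff→score S593 F2014: (91.832,127.637) → (214.750,127.637) → (214.750,76.977) → (91.832,76.977) → (91.832,127.637) (closed)

[2] `<circle>` circle, #008000→engrave S293 F3563: (232.307,73.510) → (229.458,82.279) → (221.999,87.698) → (212.779,87.698) → (205.320,82.279) → (202.471,73.510) → (205.320,64.741) → (212.779,59.322) → (221.999,59.322) → (229.458,64.741) → (232.307,73.510) (closed)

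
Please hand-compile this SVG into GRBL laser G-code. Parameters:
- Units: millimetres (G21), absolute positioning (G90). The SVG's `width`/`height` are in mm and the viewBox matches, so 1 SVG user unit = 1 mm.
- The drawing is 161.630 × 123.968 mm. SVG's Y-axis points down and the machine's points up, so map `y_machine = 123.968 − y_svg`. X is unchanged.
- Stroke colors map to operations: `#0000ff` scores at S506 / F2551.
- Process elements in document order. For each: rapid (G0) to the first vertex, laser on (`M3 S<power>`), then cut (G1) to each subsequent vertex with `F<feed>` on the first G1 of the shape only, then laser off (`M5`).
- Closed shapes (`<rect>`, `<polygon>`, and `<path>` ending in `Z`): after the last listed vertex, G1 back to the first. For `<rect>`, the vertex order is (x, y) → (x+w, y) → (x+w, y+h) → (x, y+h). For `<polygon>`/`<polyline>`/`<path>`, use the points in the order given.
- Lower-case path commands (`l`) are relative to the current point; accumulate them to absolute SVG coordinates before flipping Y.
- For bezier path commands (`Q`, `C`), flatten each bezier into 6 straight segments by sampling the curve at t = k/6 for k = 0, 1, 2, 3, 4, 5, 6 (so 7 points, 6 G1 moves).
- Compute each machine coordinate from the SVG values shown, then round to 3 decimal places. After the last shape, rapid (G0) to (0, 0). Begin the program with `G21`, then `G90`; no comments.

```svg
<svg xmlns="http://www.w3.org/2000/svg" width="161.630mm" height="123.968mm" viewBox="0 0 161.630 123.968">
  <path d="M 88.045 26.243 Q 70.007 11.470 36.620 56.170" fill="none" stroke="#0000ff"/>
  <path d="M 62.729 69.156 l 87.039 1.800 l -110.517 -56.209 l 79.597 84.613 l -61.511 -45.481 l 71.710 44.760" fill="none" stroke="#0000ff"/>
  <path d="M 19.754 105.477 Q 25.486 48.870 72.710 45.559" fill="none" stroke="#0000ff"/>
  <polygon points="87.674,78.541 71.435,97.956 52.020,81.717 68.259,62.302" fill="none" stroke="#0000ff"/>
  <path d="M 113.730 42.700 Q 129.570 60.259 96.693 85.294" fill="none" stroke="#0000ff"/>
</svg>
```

G21
G90
G0 X88.045 Y97.725
M3 S506
G1 X81.606 Y100.997 F2551
G1 X74.314 Y100.966
G1 X66.170 Y97.630
G1 X57.173 Y90.990
G1 X47.323 Y81.046
G1 X36.620 Y67.798
M5
G0 X62.729 Y54.812
M3 S506
G1 X149.768 Y53.012 F2551
G1 X39.251 Y109.221
G1 X118.848 Y24.608
G1 X57.337 Y70.089
G1 X129.047 Y25.329
M5
G0 X19.754 Y18.491
M3 S506
G1 X22.817 Y35.880 F2551
G1 X28.186 Y50.307
G1 X35.859 Y61.774
G1 X45.838 Y70.280
G1 X58.121 Y75.825
G1 X72.710 Y78.409
M5
G0 X87.674 Y45.427
M3 S506
G1 X71.435 Y26.012 F2551
G1 X52.020 Y42.251
G1 X68.259 Y61.666
G1 X87.674 Y45.427
M5
G0 X113.730 Y81.268
M3 S506
G1 X117.657 Y75.207 F2551
G1 X118.877 Y68.731
G1 X117.391 Y61.840
G1 X113.198 Y54.533
G1 X106.299 Y46.811
G1 X96.693 Y38.674
M5
G0 X0.000 Y0.000

1 u = 1 mm; y_m = 123.968 − y.

[1] `<path>` quadratic bezier, #0000ff→score S506 F2551: (88.045,97.725) → (81.606,100.997) → (74.314,100.966) → (66.170,97.630) → (57.173,90.990) → (47.323,81.046) → (36.620,67.798)

[2] `<path>` open polyline, #0000ff→score S506 F2551: (62.729,54.812) → (149.768,53.012) → (39.251,109.221) → (118.848,24.608) → (57.337,70.089) → (129.047,25.329)

[3] `<path>` quadratic bezier, #0000ff→score S506 F2551: (19.754,18.491) → (22.817,35.880) → (28.186,50.307) → (35.859,61.774) → (45.838,70.280) → (58.121,75.825) → (72.710,78.409)

[4] `<polygon>` regular polygon, #0000ff→score S506 F2551: (87.674,45.427) → (71.435,26.012) → (52.020,42.251) → (68.259,61.666) → (87.674,45.427) (closed)

[5] `<path>` quadratic bezier, #0000ff→score S506 F2551: (113.730,81.268) → (117.657,75.207) → (118.877,68.731) → (117.391,61.840) → (113.198,54.533) → (106.299,46.811) → (96.693,38.674)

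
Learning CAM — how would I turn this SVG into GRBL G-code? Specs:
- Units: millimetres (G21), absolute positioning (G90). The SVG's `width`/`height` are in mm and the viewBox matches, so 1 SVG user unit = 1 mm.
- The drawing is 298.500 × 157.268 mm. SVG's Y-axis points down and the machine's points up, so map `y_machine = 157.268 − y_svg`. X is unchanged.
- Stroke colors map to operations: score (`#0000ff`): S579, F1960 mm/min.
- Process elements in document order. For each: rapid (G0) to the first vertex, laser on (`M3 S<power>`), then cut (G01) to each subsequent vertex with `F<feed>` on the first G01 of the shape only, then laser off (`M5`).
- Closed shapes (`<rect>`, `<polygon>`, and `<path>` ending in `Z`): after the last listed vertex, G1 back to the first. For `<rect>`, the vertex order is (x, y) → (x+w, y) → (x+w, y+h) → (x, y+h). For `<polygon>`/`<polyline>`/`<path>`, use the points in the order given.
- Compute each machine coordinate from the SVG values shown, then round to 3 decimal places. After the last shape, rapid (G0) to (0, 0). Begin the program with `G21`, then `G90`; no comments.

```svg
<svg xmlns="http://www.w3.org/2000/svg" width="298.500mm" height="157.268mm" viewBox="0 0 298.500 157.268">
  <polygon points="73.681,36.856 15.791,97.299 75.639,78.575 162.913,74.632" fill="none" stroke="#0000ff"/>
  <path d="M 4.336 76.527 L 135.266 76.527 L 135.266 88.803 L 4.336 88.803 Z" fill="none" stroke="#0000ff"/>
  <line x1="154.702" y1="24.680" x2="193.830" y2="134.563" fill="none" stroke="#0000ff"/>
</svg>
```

viewBox `0 0 298.500 157.268` with mm width/height → 1 unit = 1 mm. Flip: y_m = 157.268 − y_svg.

**Shape 1** — `<polygon>` closed polygon, stroke `#0000ff` → score (S579, F1960). Machine vertices: (73.681,120.412) → (15.791,59.969) → (75.639,78.693) → (162.913,82.636) → (73.681,120.412). Closed: final G1 returns to the first vertex.

**Shape 2** — `<path>` rectangle, stroke `#0000ff` → score (S579, F1960). Machine vertices: (4.336,80.741) → (135.266,80.741) → (135.266,68.465) → (4.336,68.465) → (4.336,80.741). Closed: final G1 returns to the first vertex.

**Shape 3** — `<line>` line segment, stroke `#0000ff` → score (S579, F1960). Machine vertices: (154.702,132.588) → (193.830,22.705). Open path.

G21
G90
G0 X73.681 Y120.412
M3 S579
G01 X15.791 Y59.969 F1960
G01 X75.639 Y78.693
G01 X162.913 Y82.636
G01 X73.681 Y120.412
M5
G0 X4.336 Y80.741
M3 S579
G01 X135.266 Y80.741 F1960
G01 X135.266 Y68.465
G01 X4.336 Y68.465
G01 X4.336 Y80.741
M5
G0 X154.702 Y132.588
M3 S579
G01 X193.830 Y22.705 F1960
M5
G0 X0.000 Y0.000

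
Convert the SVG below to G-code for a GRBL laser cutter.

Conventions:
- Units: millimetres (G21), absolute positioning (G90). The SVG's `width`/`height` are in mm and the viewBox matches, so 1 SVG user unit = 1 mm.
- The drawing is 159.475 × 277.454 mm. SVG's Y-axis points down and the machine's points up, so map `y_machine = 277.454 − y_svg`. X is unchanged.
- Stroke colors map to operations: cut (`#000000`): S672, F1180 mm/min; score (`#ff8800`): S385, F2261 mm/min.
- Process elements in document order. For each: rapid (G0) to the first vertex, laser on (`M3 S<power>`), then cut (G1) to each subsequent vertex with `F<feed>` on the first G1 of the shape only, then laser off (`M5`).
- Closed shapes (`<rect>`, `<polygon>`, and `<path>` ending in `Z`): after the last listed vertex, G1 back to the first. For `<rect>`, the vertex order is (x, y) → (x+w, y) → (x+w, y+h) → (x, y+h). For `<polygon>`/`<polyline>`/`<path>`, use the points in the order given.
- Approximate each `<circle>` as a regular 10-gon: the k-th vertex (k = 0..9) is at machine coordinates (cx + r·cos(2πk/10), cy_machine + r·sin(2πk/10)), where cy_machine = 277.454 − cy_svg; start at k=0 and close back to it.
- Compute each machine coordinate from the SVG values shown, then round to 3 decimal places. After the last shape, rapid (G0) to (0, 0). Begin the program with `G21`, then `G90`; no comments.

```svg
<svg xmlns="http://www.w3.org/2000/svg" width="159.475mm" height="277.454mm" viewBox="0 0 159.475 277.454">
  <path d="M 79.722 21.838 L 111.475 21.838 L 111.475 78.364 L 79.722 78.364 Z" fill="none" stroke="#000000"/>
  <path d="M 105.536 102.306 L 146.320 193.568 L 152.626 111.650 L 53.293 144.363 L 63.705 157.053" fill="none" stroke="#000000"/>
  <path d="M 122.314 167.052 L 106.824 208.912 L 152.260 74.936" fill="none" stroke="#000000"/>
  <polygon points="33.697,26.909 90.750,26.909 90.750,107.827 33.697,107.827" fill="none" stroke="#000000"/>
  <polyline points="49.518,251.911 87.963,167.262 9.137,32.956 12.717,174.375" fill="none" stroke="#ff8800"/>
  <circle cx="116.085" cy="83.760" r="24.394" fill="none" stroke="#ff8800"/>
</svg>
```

1 u = 1 mm; y_m = 277.454 − y.

[1] `<path>` rectangle, #000000→cut S672 F1180: (79.722,255.616) → (111.475,255.616) → (111.475,199.090) → (79.722,199.090) → (79.722,255.616) (closed)

[2] `<path>` open polyline, #000000→cut S672 F1180: (105.536,175.148) → (146.320,83.886) → (152.626,165.804) → (53.293,133.091) → (63.705,120.401)

[3] `<path>` open polyline, #000000→cut S672 F1180: (122.314,110.402) → (106.824,68.542) → (152.260,202.518)

[4] `<polygon>` rectangle, #000000→cut S672 F1180: (33.697,250.545) → (90.750,250.545) → (90.750,169.627) → (33.697,169.627) → (33.697,250.545) (closed)

[5] `<polyline>` open polyline, #ff8800→score S385 F2261: (49.518,25.543) → (87.963,110.192) → (9.137,244.498) → (12.717,103.079)

[6] `<circle>` circle, #ff8800→score S385 F2261: (140.479,193.694) → (135.820,208.032) → (123.623,216.894) → (108.547,216.894) → (96.350,208.032) → (91.691,193.694) → (96.350,179.356) → (108.547,170.494) → (123.623,170.494) → (135.820,179.356) → (140.479,193.694) (closed)

G21
G90
G0 X79.722 Y255.616
M3 S672
G1 X111.475 Y255.616 F1180
G1 X111.475 Y199.090
G1 X79.722 Y199.090
G1 X79.722 Y255.616
M5
G0 X105.536 Y175.148
M3 S672
G1 X146.320 Y83.886 F1180
G1 X152.626 Y165.804
G1 X53.293 Y133.091
G1 X63.705 Y120.401
M5
G0 X122.314 Y110.402
M3 S672
G1 X106.824 Y68.542 F1180
G1 X152.260 Y202.518
M5
G0 X33.697 Y250.545
M3 S672
G1 X90.750 Y250.545 F1180
G1 X90.750 Y169.627
G1 X33.697 Y169.627
G1 X33.697 Y250.545
M5
G0 X49.518 Y25.543
M3 S385
G1 X87.963 Y110.192 F2261
G1 X9.137 Y244.498
G1 X12.717 Y103.079
M5
G0 X140.479 Y193.694
M3 S385
G1 X135.820 Y208.032 F2261
G1 X123.623 Y216.894
G1 X108.547 Y216.894
G1 X96.350 Y208.032
G1 X91.691 Y193.694
G1 X96.350 Y179.356
G1 X108.547 Y170.494
G1 X123.623 Y170.494
G1 X135.820 Y179.356
G1 X140.479 Y193.694
M5
G0 X0.000 Y0.000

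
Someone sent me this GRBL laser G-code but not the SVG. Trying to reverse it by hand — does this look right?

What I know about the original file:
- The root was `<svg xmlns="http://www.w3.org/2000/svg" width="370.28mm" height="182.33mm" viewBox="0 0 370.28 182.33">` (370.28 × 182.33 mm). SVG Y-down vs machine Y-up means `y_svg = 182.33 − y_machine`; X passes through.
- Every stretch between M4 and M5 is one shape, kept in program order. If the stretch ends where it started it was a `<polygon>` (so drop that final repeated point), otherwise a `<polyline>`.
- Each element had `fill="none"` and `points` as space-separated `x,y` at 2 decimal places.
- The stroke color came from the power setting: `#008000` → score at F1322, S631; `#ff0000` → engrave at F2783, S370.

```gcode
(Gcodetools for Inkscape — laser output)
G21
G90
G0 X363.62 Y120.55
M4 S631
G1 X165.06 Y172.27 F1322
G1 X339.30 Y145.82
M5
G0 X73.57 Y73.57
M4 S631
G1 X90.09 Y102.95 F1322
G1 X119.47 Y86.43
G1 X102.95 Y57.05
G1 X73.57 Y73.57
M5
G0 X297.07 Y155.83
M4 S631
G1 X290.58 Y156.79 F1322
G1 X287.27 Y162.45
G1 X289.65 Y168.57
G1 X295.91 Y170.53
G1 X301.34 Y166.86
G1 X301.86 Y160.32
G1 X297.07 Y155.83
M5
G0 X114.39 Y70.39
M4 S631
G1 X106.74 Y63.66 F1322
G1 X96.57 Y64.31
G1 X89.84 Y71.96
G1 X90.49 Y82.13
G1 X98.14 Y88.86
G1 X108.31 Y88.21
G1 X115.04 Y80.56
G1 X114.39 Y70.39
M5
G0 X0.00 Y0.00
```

<svg xmlns="http://www.w3.org/2000/svg" width="370.28mm" height="182.33mm" viewBox="0 0 370.28 182.33">
  <polyline points="363.62,61.78 165.06,10.06 339.30,36.51" fill="none" stroke="#008000"/>
  <polygon points="73.57,108.76 90.09,79.38 119.47,95.90 102.95,125.28" fill="none" stroke="#008000"/>
  <polygon points="297.07,26.50 290.58,25.54 287.27,19.88 289.65,13.76 295.91,11.80 301.34,15.47 301.86,22.01" fill="none" stroke="#008000"/>
  <polygon points="114.39,111.94 106.74,118.67 96.57,118.02 89.84,110.37 90.49,100.20 98.14,93.47 108.31,94.12 115.04,101.77" fill="none" stroke="#008000"/>
</svg>

y_svg = 182.33 − y_m. Every run uses S631, so all elements get stroke `#008000` (score).

[1] open run; points: 363.62,61.78 165.06,10.06 339.30,36.51

[2] closed run; points: 73.57,108.76 90.09,79.38 119.47,95.90 102.95,125.28

[3] closed run; points: 297.07,26.50 290.58,25.54 287.27,19.88 289.65,13.76 295.91,11.80 301.34,15.47 301.86,22.01

[4] closed run; points: 114.39,111.94 106.74,118.67 96.57,118.02 89.84,110.37 90.49,100.20 98.14,93.47 108.31,94.12 115.04,101.77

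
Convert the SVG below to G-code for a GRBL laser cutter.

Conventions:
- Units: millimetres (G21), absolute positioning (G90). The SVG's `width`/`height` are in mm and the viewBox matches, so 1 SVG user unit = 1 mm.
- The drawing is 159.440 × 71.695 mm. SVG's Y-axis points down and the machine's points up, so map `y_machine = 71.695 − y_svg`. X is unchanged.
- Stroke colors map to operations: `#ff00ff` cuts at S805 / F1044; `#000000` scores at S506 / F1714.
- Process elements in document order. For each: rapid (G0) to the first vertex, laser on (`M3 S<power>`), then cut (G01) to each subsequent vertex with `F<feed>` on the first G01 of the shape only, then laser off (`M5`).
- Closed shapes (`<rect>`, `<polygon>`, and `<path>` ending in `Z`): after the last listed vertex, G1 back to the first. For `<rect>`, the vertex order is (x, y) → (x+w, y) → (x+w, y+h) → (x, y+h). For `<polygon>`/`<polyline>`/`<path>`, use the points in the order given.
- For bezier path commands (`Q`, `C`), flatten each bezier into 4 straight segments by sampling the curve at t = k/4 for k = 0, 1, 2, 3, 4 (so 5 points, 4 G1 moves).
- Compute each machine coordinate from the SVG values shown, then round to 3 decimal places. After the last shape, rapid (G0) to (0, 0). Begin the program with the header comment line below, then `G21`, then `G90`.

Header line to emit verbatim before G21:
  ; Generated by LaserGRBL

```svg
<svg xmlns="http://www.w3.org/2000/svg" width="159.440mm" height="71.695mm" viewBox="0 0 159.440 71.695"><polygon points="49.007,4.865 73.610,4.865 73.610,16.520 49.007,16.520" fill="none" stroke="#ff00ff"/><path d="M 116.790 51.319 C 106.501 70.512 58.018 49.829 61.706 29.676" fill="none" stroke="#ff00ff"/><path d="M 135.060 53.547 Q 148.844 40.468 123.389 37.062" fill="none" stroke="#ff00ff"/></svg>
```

viewBox `0 0 159.440 71.695` with mm width/height → 1 unit = 1 mm. Flip: y_m = 71.695 − y_svg.

**Shape 1** — `<polygon>` rectangle, stroke `#ff00ff` → cut (S805, F1044). Machine vertices: (49.007,66.830) → (73.610,66.830) → (73.610,55.175) → (49.007,55.175) → (49.007,66.830). Closed: final G1 returns to the first vertex.

**Shape 2** — `<path>` cubic bezier, stroke `#ff00ff` → cut (S805, F1044). Control points (SVG): P0=(116.790,51.319), P1=(106.501,70.512), P2=(58.018,49.829), P3=(61.706,29.676); sampled at t=k/4. Machine vertices: (116.790,20.376) → (103.324,12.827) → (84.007,16.443) → (67.310,27.436) → (61.706,42.019). Open path.

**Shape 3** — `<path>` quadratic bezier, stroke `#ff00ff` → cut (S805, F1044). Control points (SVG): P0=(135.060,53.547), P1=(148.844,40.468), P2=(123.389,37.062); sampled at t=k/4. Machine vertices: (135.060,18.148) → (139.500,24.083) → (139.034,28.809) → (133.664,32.325) → (123.389,34.633). Open path.

; Generated by LaserGRBL
G21
G90
G0 X49.007 Y66.830
M3 S805
G01 X73.610 Y66.830 F1044
G01 X73.610 Y55.175
G01 X49.007 Y55.175
G01 X49.007 Y66.830
M5
G0 X116.790 Y20.376
M3 S805
G01 X103.324 Y12.827 F1044
G01 X84.007 Y16.443
G01 X67.310 Y27.436
G01 X61.706 Y42.019
M5
G0 X135.060 Y18.148
M3 S805
G01 X139.500 Y24.083 F1044
G01 X139.034 Y28.809
G01 X133.664 Y32.325
G01 X123.389 Y34.633
M5
G0 X0.000 Y0.000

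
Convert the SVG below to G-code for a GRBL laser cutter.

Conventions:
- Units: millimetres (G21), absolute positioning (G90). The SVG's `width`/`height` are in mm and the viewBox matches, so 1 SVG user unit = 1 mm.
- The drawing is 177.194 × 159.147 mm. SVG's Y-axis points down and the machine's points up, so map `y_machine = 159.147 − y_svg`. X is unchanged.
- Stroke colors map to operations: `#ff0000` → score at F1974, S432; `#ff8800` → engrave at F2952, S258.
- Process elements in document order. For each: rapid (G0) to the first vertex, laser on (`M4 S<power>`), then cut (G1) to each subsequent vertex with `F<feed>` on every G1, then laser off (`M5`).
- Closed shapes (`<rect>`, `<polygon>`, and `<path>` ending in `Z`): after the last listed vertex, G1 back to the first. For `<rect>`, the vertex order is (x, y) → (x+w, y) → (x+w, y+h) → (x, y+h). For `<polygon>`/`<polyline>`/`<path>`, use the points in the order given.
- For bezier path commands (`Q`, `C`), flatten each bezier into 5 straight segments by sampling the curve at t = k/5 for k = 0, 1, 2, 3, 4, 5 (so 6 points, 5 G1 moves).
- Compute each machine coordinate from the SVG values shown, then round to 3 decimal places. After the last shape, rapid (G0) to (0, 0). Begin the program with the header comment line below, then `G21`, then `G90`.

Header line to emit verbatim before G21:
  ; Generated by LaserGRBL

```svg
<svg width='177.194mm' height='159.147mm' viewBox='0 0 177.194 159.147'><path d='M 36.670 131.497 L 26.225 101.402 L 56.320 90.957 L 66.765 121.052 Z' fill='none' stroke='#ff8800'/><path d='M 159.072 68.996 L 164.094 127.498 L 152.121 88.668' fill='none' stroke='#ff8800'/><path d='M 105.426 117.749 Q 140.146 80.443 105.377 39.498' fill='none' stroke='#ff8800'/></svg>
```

viewBox `0 0 177.194 159.147` with mm width/height → 1 unit = 1 mm. Flip: y_m = 159.147 − y_svg.

**Shape 1** — `<path>` regular polygon, stroke `#ff8800` → engrave (S258, F2952). Machine vertices: (36.670,27.650) → (26.225,57.745) → (56.320,68.190) → (66.765,38.095) → (36.670,27.650). Closed: final G1 returns to the first vertex.

**Shape 2** — `<path>` open polyline, stroke `#ff8800` → engrave (S258, F2952). Machine vertices: (159.072,90.151) → (164.094,31.649) → (152.121,70.479). Open path.

**Shape 3** — `<path>` quadratic bezier, stroke `#ff8800` → engrave (S258, F2952). Control points (SVG): P0=(105.426,117.749), P1=(140.146,80.443), P2=(105.377,39.498); sampled at t=k/5. Machine vertices: (105.426,41.398) → (116.534,56.466) → (122.084,71.825) → (122.074,87.475) → (116.505,103.417) → (105.377,119.649). Open path.

; Generated by LaserGRBL
G21
G90
G0 X36.670 Y27.650
M4 S258
G1 X26.225 Y57.745 F2952
G1 X56.320 Y68.190 F2952
G1 X66.765 Y38.095 F2952
G1 X36.670 Y27.650 F2952
M5
G0 X159.072 Y90.151
M4 S258
G1 X164.094 Y31.649 F2952
G1 X152.121 Y70.479 F2952
M5
G0 X105.426 Y41.398
M4 S258
G1 X116.534 Y56.466 F2952
G1 X122.084 Y71.825 F2952
G1 X122.074 Y87.475 F2952
G1 X116.505 Y103.417 F2952
G1 X105.377 Y119.649 F2952
M5
G0 X0.000 Y0.000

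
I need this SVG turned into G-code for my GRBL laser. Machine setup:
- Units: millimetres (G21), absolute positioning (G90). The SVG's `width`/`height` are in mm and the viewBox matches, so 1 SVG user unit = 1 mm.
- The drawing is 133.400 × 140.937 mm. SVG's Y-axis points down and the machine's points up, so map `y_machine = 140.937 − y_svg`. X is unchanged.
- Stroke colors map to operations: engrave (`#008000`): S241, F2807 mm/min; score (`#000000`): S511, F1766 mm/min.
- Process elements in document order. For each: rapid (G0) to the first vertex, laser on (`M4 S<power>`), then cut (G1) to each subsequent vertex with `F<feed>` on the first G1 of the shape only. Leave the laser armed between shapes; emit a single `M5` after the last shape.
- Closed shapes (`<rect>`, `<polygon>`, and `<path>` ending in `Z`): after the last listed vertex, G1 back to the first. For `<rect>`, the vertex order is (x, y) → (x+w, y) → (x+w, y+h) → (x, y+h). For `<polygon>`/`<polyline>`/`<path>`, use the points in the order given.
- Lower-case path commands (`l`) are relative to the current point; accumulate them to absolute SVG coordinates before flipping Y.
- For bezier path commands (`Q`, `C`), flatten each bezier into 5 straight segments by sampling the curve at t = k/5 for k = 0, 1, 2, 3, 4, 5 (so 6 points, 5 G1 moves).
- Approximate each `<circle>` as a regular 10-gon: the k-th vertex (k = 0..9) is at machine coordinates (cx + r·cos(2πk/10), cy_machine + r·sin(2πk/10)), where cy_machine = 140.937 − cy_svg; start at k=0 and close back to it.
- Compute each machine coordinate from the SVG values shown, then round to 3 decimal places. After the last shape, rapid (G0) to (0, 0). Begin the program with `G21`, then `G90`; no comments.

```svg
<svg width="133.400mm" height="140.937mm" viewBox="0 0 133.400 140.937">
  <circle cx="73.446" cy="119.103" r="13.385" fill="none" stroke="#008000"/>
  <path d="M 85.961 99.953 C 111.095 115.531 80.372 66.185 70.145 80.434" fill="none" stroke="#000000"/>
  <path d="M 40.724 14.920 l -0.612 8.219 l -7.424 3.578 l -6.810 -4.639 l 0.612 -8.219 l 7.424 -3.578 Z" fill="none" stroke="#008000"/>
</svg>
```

G21
G90
G0 X86.831 Y21.834
M4 S241
G1 X84.275 Y29.702 F2807
G1 X77.582 Y34.564
G1 X69.310 Y34.564
G1 X62.617 Y29.702
G1 X60.061 Y21.834
G1 X62.617 Y13.966
G1 X69.310 Y9.104
G1 X77.582 Y9.104
G1 X84.275 Y13.966
G1 X86.831 Y21.834
G0 X85.961 Y40.984
M4 S511
G1 X94.949 Y38.400 F1766
G1 X94.197 Y45.229
G1 X87.369 Y55.301
G1 X78.130 Y62.449
G1 X70.145 Y60.503
G0 X40.724 Y126.017
M4 S241
G1 X40.112 Y117.798 F2807
G1 X32.688 Y114.220
G1 X25.878 Y118.859
G1 X26.490 Y127.078
G1 X33.914 Y130.656
G1 X40.724 Y126.017
M5
G0 X0.000 Y0.000

1 u = 1 mm; y_m = 140.937 − y.

[1] `<circle>` circle, #008000→engrave S241 F2807: (86.831,21.834) → (84.275,29.702) → (77.582,34.564) → (69.310,34.564) → (62.617,29.702) → (60.061,21.834) → (62.617,13.966) → (69.310,9.104) → (77.582,9.104) → (84.275,13.966) → (86.831,21.834) (closed)

[2] `<path>` cubic bezier, #000000→score S511 F1766: (85.961,40.984) → (94.949,38.400) → (94.197,45.229) → (87.369,55.301) → (78.130,62.449) → (70.145,60.503)

[3] `<path>` regular polygon, #008000→engrave S241 F2807: (40.724,126.017) → (40.112,117.798) → (32.688,114.220) → (25.878,118.859) → (26.490,127.078) → (33.914,130.656) → (40.724,126.017) (closed)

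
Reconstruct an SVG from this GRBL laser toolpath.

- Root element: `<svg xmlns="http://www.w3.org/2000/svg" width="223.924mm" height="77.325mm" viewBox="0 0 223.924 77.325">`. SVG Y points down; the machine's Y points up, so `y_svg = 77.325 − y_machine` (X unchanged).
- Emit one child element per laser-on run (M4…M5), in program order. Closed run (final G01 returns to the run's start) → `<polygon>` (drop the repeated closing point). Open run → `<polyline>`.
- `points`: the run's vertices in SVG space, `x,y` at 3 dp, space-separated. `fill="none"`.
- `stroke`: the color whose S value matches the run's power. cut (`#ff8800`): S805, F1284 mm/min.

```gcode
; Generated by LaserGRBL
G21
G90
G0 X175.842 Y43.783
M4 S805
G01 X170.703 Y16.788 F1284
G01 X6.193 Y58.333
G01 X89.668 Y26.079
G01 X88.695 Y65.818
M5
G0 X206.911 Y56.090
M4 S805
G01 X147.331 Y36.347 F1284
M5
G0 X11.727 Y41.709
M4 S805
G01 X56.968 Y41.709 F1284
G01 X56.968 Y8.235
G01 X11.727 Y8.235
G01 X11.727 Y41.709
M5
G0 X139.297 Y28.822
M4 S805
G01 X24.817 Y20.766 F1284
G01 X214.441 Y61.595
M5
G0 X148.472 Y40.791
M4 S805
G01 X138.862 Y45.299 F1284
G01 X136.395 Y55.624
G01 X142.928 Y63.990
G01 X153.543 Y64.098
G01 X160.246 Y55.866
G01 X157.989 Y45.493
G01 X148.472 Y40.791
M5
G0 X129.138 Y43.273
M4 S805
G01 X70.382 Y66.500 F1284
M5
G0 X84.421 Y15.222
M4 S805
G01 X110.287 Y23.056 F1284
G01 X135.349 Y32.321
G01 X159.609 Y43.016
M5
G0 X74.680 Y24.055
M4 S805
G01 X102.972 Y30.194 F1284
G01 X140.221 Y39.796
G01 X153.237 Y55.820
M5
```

Machine Y-up, SVG Y-down with viewBox height 77.325, so y_svg = 77.325 − y_machine; X carries over. Every run uses S805, so all elements get stroke `#ff8800` (cut).

Run 1: The run is open, so emit a `<polyline>` with points (Y-flipped): 175.842,33.542 170.703,60.537 6.193,18.992 89.668,51.246 88.695,11.507.

Run 2: The run is open, so emit a `<polyline>` with points (Y-flipped): 206.911,21.235 147.331,40.978.

Run 3: The run returns to its start, so emit a `<polygon>` with points (Y-flipped): 11.727,35.616 56.968,35.616 56.968,69.090 11.727,69.090.

Run 4: The run is open, so emit a `<polyline>` with points (Y-flipped): 139.297,48.503 24.817,56.559 214.441,15.730.

Run 5: The run returns to its start, so emit a `<polygon>` with points (Y-flipped): 148.472,36.534 138.862,32.026 136.395,21.701 142.928,13.335 153.543,13.227 160.246,21.459 157.989,31.832.

Run 6: The run is open, so emit a `<polyline>` with points (Y-flipped): 129.138,34.052 70.382,10.825.

Run 7: The run is open, so emit a `<polyline>` with points (Y-flipped): 84.421,62.103 110.287,54.269 135.349,45.004 159.609,34.309.

Run 8: The run is open, so emit a `<polyline>` with points (Y-flipped): 74.680,53.270 102.972,47.131 140.221,37.529 153.237,21.505.

<svg xmlns="http://www.w3.org/2000/svg" width="223.924mm" height="77.325mm" viewBox="0 0 223.924 77.325">
  <polyline points="175.842,33.542 170.703,60.537 6.193,18.992 89.668,51.246 88.695,11.507" fill="none" stroke="#ff8800"/>
  <polyline points="206.911,21.235 147.331,40.978" fill="none" stroke="#ff8800"/>
  <polygon points="11.727,35.616 56.968,35.616 56.968,69.090 11.727,69.090" fill="none" stroke="#ff8800"/>
  <polyline points="139.297,48.503 24.817,56.559 214.441,15.730" fill="none" stroke="#ff8800"/>
  <polygon points="148.472,36.534 138.862,32.026 136.395,21.701 142.928,13.335 153.543,13.227 160.246,21.459 157.989,31.832" fill="none" stroke="#ff8800"/>
  <polyline points="129.138,34.052 70.382,10.825" fill="none" stroke="#ff8800"/>
  <polyline points="84.421,62.103 110.287,54.269 135.349,45.004 159.609,34.309" fill="none" stroke="#ff8800"/>
  <polyline points="74.680,53.270 102.972,47.131 140.221,37.529 153.237,21.505" fill="none" stroke="#ff8800"/>
</svg>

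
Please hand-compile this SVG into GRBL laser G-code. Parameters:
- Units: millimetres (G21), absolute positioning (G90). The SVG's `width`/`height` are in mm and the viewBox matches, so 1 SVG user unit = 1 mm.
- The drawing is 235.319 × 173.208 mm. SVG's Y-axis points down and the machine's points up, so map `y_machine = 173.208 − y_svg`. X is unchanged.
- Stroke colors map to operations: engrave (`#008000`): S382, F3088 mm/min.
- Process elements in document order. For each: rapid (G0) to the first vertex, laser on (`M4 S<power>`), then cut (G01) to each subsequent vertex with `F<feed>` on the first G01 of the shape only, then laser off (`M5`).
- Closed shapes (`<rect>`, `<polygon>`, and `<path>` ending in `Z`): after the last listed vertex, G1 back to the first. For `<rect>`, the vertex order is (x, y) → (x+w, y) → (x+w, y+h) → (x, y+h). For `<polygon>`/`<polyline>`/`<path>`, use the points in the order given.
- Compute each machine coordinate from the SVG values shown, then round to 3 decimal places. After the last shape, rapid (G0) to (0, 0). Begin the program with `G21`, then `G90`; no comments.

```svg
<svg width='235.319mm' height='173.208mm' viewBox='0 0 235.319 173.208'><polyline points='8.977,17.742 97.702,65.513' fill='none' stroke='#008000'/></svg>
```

1 u = 1 mm; y_m = 173.208 − y.

[1] `<polyline>` line segment, #008000→engrave S382 F3088: (8.977,155.466) → (97.702,107.695)

G21
G90
G0 X8.977 Y155.466
M4 S382
G01 X97.702 Y107.695 F3088
M5
G0 X0.000 Y0.000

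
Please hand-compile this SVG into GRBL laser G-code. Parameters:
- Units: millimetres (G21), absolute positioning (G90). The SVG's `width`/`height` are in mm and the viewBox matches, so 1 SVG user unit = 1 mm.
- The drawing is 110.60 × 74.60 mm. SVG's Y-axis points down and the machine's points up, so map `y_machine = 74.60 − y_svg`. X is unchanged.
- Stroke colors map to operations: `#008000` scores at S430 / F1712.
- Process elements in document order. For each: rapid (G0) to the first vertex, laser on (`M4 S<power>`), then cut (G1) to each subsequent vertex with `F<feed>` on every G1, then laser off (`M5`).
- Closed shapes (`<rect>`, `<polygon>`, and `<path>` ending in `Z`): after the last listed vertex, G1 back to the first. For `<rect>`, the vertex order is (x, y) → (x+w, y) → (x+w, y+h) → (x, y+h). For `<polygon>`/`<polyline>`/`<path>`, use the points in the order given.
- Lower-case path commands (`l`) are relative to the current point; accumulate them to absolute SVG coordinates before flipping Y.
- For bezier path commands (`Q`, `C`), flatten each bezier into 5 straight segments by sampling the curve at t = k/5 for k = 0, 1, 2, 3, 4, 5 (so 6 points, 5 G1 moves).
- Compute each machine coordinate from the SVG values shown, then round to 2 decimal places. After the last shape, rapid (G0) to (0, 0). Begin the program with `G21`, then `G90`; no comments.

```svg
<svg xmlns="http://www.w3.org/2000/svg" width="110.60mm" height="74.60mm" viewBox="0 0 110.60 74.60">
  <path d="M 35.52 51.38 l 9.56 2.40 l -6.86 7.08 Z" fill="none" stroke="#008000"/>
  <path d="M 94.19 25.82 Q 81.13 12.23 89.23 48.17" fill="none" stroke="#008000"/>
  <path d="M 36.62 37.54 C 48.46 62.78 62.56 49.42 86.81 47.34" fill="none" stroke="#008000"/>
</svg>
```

1 u = 1 mm; y_m = 74.60 − y.

[1] `<path>` regular polygon, #008000→score S430 F1712: (35.52,23.22) → (45.08,20.82) → (38.22,13.74) → (35.52,23.22) (closed)

[2] `<path>` quadratic bezier, #008000→score S430 F1712: (94.19,48.78) → (89.81,52.23) → (87.13,51.73) → (86.14,47.26) → (86.84,38.82) → (89.23,26.43)

[3] `<path>` cubic bezier, #008000→score S430 F1712: (36.62,37.06) → (44.06,26.15) → (52.42,22.11) → (62.08,22.54) → (73.41,25.06) → (86.81,27.26)

G21
G90
G0 X35.52 Y23.22
M4 S430
G1 X45.08 Y20.82 F1712
G1 X38.22 Y13.74 F1712
G1 X35.52 Y23.22 F1712
M5
G0 X94.19 Y48.78
M4 S430
G1 X89.81 Y52.23 F1712
G1 X87.13 Y51.73 F1712
G1 X86.14 Y47.26 F1712
G1 X86.84 Y38.82 F1712
G1 X89.23 Y26.43 F1712
M5
G0 X36.62 Y37.06
M4 S430
G1 X44.06 Y26.15 F1712
G1 X52.42 Y22.11 F1712
G1 X62.08 Y22.54 F1712
G1 X73.41 Y25.06 F1712
G1 X86.81 Y27.26 F1712
M5
G0 X0.00 Y0.00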